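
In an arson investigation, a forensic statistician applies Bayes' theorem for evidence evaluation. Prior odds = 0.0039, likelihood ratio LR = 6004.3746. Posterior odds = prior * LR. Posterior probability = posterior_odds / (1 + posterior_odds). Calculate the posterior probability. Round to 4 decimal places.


Bayesian evidence evaluation:
Posterior odds = prior_odds * LR = 0.0039 * 6004.3746 = 23.41706
Posterior probability = posterior_odds / (1 + posterior_odds)
= 23.41706 / (1 + 23.41706)
= 23.41706 / 24.41706
= 0.9590

0.9590


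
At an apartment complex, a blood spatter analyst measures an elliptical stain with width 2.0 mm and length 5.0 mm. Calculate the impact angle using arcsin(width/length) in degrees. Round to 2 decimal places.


Blood spatter impact angle calculation:
width / length = 2.0 / 5.0 = 0.4
angle = arcsin(0.4)
angle = 23.58 degrees

23.58


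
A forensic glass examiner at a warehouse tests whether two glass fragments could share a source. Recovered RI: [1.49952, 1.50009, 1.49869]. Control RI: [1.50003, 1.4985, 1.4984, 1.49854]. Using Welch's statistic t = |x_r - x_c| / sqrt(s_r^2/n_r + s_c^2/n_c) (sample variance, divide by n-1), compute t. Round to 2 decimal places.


Welch's t-criterion for glass RI comparison:
Recovered mean = sum / n_r = 4.4983 / 3 = 1.4994333
Control mean = sum / n_c = 5.99547 / 4 = 1.4988675
Recovered sample variance s_r^2 = 4.95633e-07
Control sample variance s_c^2 = 6.04092e-07
Welch SE (unpooled) = sqrt(s_r^2/n_r + s_c^2/n_c) = sqrt(1.65211e-07 + 1.51023e-07) = sqrt(3.16234e-07) = 0.000562347
|mean_r - mean_c| = 0.000565833
t = 0.000565833 / 0.000562347 = 1.01

1.01


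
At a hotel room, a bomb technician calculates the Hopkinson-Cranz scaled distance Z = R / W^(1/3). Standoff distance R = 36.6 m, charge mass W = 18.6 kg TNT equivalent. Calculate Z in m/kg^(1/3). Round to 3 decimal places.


Scaled distance calculation:
W^(1/3) = 18.6^(1/3) = 2.649543
Z = R / W^(1/3) = 36.6 / 2.649543
Z = 13.814 m/kg^(1/3)

13.814


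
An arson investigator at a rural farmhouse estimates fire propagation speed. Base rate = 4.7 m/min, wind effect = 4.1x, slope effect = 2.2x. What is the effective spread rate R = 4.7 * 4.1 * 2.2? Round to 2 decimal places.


Fire spread rate calculation:
R = R0 * wind_factor * slope_factor
= 4.7 * 4.1 * 2.2
= 19.27 * 2.2
= 42.39 m/min

42.39


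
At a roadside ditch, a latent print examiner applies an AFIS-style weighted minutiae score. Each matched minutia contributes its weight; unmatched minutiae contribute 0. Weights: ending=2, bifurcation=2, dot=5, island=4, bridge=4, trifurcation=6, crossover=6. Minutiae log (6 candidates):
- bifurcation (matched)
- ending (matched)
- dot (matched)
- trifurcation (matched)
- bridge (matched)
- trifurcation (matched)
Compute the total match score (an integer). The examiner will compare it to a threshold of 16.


Weighted minutiae match score:
  bifurcation: matched, +2 (running total 2)
  ending: matched, +2 (running total 4)
  dot: matched, +5 (running total 9)
  trifurcation: matched, +6 (running total 15)
  bridge: matched, +4 (running total 19)
  trifurcation: matched, +6 (running total 25)
Total score = 25
Threshold = 16; verdict = identification

25


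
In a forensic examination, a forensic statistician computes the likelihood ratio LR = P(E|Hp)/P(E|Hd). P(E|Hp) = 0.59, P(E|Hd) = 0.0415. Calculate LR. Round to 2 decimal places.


Likelihood ratio calculation:
LR = P(E|Hp) / P(E|Hd)
LR = 0.59 / 0.0415
LR = 14.22

14.22


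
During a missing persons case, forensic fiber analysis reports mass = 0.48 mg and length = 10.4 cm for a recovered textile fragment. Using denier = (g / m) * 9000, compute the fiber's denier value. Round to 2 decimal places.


Denier calculation:
Mass in grams = 0.48 mg / 1000 = 0.00048 g
Length in meters = 10.4 cm / 100 = 0.104 m
Linear density = mass / length = 0.00048 / 0.104 = 0.00461538 g/m
Denier = (g/m) * 9000 = 0.00461538 * 9000 = 41.54

41.54


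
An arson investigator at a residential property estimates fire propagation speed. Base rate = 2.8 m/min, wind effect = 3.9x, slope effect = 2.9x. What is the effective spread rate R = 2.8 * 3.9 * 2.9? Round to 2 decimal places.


Fire spread rate calculation:
R = R0 * wind_factor * slope_factor
= 2.8 * 3.9 * 2.9
= 10.92 * 2.9
= 31.67 m/min

31.67


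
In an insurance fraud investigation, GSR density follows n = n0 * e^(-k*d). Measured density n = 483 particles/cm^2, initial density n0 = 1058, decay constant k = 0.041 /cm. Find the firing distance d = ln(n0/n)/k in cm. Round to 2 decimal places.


GSR distance calculation:
n0/n = 1058 / 483 = 2.190476
ln(n0/n) = 0.784119
d = 0.784119 / 0.041 = 19.12 cm

19.12


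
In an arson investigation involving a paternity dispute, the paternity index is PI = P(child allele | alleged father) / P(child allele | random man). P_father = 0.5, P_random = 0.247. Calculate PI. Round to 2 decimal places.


Paternity Index calculation:
PI = P(allele|father) / P(allele|random)
PI = 0.5 / 0.247
PI = 2.02

2.02


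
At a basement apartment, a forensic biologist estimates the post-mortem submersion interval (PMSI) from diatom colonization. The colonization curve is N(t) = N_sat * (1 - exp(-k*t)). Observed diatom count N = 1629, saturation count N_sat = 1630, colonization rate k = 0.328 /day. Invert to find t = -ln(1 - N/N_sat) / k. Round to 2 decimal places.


PMSI from diatom colonization curve:
N / N_sat = 1629 / 1630 = 0.999387
1 - N/N_sat = 0.000613
ln(1 - N/N_sat) = -7.397146
t = -ln(1 - N/N_sat) / k = -(-7.397146) / 0.328 = 22.55 days

22.55


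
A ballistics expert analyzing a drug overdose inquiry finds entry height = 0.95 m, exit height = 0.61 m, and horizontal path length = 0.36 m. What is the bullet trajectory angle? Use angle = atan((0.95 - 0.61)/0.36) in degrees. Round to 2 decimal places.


Bullet trajectory angle:
Height difference = 0.95 - 0.61 = 0.34 m
angle = atan(0.34 / 0.36)
angle = atan(0.944444)
angle = 43.36 degrees

43.36


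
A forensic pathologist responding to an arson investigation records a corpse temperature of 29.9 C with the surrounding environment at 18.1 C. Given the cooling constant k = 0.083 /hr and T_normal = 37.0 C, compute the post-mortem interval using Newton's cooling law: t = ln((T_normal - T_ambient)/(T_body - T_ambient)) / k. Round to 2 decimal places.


Using Newton's law of cooling:
t = ln((T_normal - T_ambient) / (T_body - T_ambient)) / k
T_normal - T_ambient = 18.9
T_body - T_ambient = 11.8
Ratio = 1.601695
ln(ratio) = 0.471062
t = 0.471062 / 0.083 = 5.68 hours

5.68


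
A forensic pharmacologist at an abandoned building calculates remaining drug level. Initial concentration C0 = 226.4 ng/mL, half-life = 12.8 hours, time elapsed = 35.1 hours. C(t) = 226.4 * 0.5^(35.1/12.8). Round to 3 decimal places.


Drug concentration decay:
Number of half-lives = t / t_half = 35.1 / 12.8 = 2.742188
Decay factor = 0.5^2.742188 = 0.149458
C(t) = 226.4 * 0.149458 = 33.837 ng/mL

33.837


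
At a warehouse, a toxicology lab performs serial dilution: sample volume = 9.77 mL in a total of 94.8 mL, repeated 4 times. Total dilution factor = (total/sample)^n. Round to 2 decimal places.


Dilution factor calculation:
Single dilution = V_total / V_sample = 94.8 / 9.77 ≈ 9.703173
Number of dilutions = 4
Total DF = (94.8 / 9.77)^4 (full precision, rounded at the end) = 8864.52

8864.52


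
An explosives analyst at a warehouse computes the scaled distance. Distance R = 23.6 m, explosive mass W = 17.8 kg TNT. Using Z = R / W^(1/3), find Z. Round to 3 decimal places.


Scaled distance calculation:
W^(1/3) = 17.8^(1/3) = 2.610999
Z = R / W^(1/3) = 23.6 / 2.610999
Z = 9.039 m/kg^(1/3)

9.039


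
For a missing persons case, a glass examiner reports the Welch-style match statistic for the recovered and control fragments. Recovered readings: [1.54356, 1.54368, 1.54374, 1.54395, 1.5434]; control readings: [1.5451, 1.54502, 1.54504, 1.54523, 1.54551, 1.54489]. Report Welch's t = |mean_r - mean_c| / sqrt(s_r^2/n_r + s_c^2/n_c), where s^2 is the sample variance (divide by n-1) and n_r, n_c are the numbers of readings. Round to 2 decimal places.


Welch's t-criterion for glass RI comparison:
Recovered mean = sum / n_r = 7.71833 / 5 = 1.543666
Control mean = sum / n_c = 9.27079 / 6 = 1.5451317
Recovered sample variance s_r^2 = 4.208e-08
Control sample variance s_c^2 = 4.66167e-08
Welch SE (unpooled) = sqrt(s_r^2/n_r + s_c^2/n_c) = sqrt(8.416e-09 + 7.76944e-09) = sqrt(1.61854e-08) = 0.000127222
|mean_r - mean_c| = 0.00146567
t = 0.00146567 / 0.000127222 = 11.52

11.52


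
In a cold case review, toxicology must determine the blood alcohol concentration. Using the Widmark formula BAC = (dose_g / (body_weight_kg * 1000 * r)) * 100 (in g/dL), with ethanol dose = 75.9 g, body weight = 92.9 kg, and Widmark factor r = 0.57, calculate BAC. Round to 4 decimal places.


Applying the Widmark formula:
BAC = (dose_g / (body_wt * 1000 * r)) * 100
Denominator = 92.9 * 1000 * 0.57 = 52953
BAC = (75.9 / 52953) * 100
BAC = 0.1433 g/dL

0.1433


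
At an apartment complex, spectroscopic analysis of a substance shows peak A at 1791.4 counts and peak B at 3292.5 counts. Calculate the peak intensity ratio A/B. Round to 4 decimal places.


Spectral peak ratio:
Peak A = 1791.4 counts
Peak B = 3292.5 counts
Ratio = 1791.4 / 3292.5 = 0.5441

0.5441


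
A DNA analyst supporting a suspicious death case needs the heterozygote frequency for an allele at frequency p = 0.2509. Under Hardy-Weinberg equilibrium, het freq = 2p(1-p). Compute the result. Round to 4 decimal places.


Hardy-Weinberg heterozygote frequency:
q = 1 - p = 1 - 0.2509 = 0.7491
2pq = 2 * 0.2509 * 0.7491 = 0.3759

0.3759


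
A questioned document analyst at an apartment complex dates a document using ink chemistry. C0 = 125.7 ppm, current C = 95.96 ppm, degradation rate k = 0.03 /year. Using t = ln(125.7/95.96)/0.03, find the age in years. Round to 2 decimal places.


Document age estimation:
C0/C = 125.7 / 95.96 = 1.309921
ln(C0/C) = 0.269967
t = 0.269967 / 0.03 = 9.00 years

9.00


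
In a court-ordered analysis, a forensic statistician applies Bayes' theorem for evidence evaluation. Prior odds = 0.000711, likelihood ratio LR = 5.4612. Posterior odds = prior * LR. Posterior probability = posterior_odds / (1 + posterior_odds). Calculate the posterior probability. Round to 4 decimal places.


Bayesian evidence evaluation:
Posterior odds = prior_odds * LR = 0.000711 * 5.4612 = 0.003882913
Posterior probability = posterior_odds / (1 + posterior_odds)
= 0.003882913 / (1 + 0.003882913)
= 0.003882913 / 1.003882913
= 0.0039

0.0039


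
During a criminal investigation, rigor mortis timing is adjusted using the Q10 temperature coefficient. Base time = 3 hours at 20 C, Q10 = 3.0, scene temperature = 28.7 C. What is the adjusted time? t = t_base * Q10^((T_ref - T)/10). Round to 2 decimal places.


Rigor mortis time adjustment:
Exponent = (T_ref - T_actual) / 10 = (20 - 28.7) / 10 = -0.87
Q10 factor = 3.0^-0.87 = 0.38451
t_adjusted = 3 * 0.38451 = 1.15 hours

1.15


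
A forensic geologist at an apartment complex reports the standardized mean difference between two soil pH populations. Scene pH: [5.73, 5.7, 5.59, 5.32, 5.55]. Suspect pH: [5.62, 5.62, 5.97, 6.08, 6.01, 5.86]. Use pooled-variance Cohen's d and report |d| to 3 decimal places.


Pooled-variance Cohen's d for soil pH comparison:
Scene mean = 27.89 / 5 = 5.578
Suspect mean = 35.16 / 6 = 5.86
Scene sample variance s_s^2 = 0.02637
Suspect sample variance s_c^2 = 0.03964
Pooled variance = ((n_s-1)*s_s^2 + (n_c-1)*s_c^2) / (n_s + n_c - 2) = 0.033742
Pooled SD = sqrt(0.033742) = 0.18369
Mean difference = -0.282
|d| = |-0.282| / 0.18369 = 1.535

1.535


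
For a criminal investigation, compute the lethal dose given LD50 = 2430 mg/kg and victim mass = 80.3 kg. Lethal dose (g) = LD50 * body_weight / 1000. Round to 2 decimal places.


Lethal dose calculation:
Lethal dose = LD50 * body_weight / 1000
= 2430 * 80.3 / 1000
= 195129 / 1000
= 195.13 g

195.13


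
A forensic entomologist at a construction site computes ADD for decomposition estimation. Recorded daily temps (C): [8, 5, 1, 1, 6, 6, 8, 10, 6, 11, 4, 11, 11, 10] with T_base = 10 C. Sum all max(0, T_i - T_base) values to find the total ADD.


Computing ADD day by day:
Day 1: max(0, 8 - 10) = 0
Day 2: max(0, 5 - 10) = 0
Day 3: max(0, 1 - 10) = 0
Day 4: max(0, 1 - 10) = 0
Day 5: max(0, 6 - 10) = 0
Day 6: max(0, 6 - 10) = 0
Day 7: max(0, 8 - 10) = 0
Day 8: max(0, 10 - 10) = 0
Day 9: max(0, 6 - 10) = 0
Day 10: max(0, 11 - 10) = 1
Day 11: max(0, 4 - 10) = 0
Day 12: max(0, 11 - 10) = 1
Day 13: max(0, 11 - 10) = 1
Day 14: max(0, 10 - 10) = 0
Total ADD = 3

3


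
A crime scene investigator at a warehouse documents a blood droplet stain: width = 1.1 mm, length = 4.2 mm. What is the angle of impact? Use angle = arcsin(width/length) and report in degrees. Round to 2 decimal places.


Blood spatter impact angle calculation:
width / length = 1.1 / 4.2 = 0.261905
angle = arcsin(0.261905)
angle = 15.18 degrees

15.18


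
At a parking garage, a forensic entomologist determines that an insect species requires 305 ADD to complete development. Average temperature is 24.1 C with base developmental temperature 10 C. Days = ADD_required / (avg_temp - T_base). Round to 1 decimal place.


Insect development time:
Effective temperature = avg_temp - T_base = 24.1 - 10 = 14.1 C
Days = ADD / effective_temp = 305 / 14.1 = 21.6 days

21.6


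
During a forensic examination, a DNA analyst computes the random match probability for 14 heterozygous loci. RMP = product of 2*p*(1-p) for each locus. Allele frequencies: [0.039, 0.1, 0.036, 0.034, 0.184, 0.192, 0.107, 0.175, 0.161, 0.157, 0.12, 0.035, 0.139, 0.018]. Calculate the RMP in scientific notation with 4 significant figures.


Computing RMP for 14 loci:
Locus 1: 2 * 0.039 * 0.961 = 0.074958
Locus 2: 2 * 0.1 * 0.9 = 0.18
Locus 3: 2 * 0.036 * 0.964 = 0.069408
Locus 4: 2 * 0.034 * 0.966 = 0.065688
Locus 5: 2 * 0.184 * 0.816 = 0.300288
Locus 6: 2 * 0.192 * 0.808 = 0.310272
Locus 7: 2 * 0.107 * 0.893 = 0.191102
Locus 8: 2 * 0.175 * 0.825 = 0.28875
Locus 9: 2 * 0.161 * 0.839 = 0.270158
Locus 10: 2 * 0.157 * 0.843 = 0.264702
Locus 11: 2 * 0.12 * 0.88 = 0.2112
Locus 12: 2 * 0.035 * 0.965 = 0.06755
Locus 13: 2 * 0.139 * 0.861 = 0.239358
Locus 14: 2 * 0.018 * 0.982 = 0.035352
RMP = 2.730e-12

2.730e-12


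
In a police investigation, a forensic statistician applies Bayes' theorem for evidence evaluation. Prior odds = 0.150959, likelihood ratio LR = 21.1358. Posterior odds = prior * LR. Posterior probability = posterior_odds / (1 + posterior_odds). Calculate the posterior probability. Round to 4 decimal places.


Bayesian evidence evaluation:
Posterior odds = prior_odds * LR = 0.150959 * 21.1358 = 3.190639
Posterior probability = posterior_odds / (1 + posterior_odds)
= 3.190639 / (1 + 3.190639)
= 3.190639 / 4.190639
= 0.7614

0.7614


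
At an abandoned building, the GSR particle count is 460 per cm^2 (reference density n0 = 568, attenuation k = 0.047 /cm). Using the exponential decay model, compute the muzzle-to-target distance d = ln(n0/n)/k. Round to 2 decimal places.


GSR distance calculation:
n0/n = 568 / 460 = 1.234783
ln(n0/n) = 0.210895
d = 0.210895 / 0.047 = 4.49 cm

4.49


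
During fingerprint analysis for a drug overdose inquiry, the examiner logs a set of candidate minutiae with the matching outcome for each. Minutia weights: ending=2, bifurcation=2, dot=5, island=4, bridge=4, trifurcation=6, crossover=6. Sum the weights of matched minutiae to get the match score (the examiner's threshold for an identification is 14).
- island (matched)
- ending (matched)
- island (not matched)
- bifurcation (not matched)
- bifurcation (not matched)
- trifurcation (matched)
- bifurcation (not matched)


Weighted minutiae match score:
  island: matched, +4 (running total 4)
  ending: matched, +2 (running total 6)
  island: not matched, +0
  bifurcation: not matched, +0
  bifurcation: not matched, +0
  trifurcation: matched, +6 (running total 12)
  bifurcation: not matched, +0
Total score = 12
Threshold = 14; verdict = inconclusive

12


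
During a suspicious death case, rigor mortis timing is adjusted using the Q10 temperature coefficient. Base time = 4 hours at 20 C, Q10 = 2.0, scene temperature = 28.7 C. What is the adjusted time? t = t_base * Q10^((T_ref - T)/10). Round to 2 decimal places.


Rigor mortis time adjustment:
Exponent = (T_ref - T_actual) / 10 = (20 - 28.7) / 10 = -0.87
Q10 factor = 2.0^-0.87 = 0.54715
t_adjusted = 4 * 0.54715 = 2.19 hours

2.19


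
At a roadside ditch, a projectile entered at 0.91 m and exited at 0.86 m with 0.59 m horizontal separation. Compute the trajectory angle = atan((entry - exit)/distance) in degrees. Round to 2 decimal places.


Bullet trajectory angle:
Height difference = 0.91 - 0.86 = 0.05 m
angle = atan(0.05 / 0.59)
angle = atan(0.084746)
angle = 4.84 degrees

4.84


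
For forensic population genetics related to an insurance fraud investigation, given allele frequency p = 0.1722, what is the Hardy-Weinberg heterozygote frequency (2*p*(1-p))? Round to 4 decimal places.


Hardy-Weinberg heterozygote frequency:
q = 1 - p = 1 - 0.1722 = 0.8278
2pq = 2 * 0.1722 * 0.8278 = 0.2851

0.2851


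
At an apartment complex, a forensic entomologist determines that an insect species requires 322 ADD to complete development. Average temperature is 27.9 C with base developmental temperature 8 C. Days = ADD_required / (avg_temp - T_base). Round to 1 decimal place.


Insect development time:
Effective temperature = avg_temp - T_base = 27.9 - 8 = 19.9 C
Days = ADD / effective_temp = 322 / 19.9 = 16.2 days

16.2


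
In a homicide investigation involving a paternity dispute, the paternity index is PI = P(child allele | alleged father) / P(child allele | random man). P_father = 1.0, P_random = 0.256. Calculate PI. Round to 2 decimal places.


Paternity Index calculation:
PI = P(allele|father) / P(allele|random)
PI = 1.0 / 0.256
PI = 3.91

3.91


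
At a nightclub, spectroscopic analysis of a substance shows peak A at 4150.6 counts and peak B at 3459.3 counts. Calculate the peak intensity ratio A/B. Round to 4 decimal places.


Spectral peak ratio:
Peak A = 4150.6 counts
Peak B = 3459.3 counts
Ratio = 4150.6 / 3459.3 = 1.1998

1.1998


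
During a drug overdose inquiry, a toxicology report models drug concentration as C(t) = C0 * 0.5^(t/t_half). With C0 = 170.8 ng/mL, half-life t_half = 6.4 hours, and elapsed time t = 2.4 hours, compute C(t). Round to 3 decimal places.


Drug concentration decay:
Number of half-lives = t / t_half = 2.4 / 6.4 = 0.375
Decay factor = 0.5^0.375 = 0.77110541
C(t) = 170.8 * 0.77110541 = 131.705 ng/mL

131.705


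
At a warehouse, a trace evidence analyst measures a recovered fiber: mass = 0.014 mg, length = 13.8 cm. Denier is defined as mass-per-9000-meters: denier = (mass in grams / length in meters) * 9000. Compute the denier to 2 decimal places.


Denier calculation:
Mass in grams = 0.014 mg / 1000 = 0.000014 g
Length in meters = 13.8 cm / 100 = 0.138 m
Linear density = mass / length = 0.000014 / 0.138 = 0.00010145 g/m
Denier = (g/m) * 9000 = 0.00010145 * 9000 = 0.91

0.91


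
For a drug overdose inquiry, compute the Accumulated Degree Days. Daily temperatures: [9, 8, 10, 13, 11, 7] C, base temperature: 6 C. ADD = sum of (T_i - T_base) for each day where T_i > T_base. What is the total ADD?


Computing ADD day by day:
Day 1: max(0, 9 - 6) = 3
Day 2: max(0, 8 - 6) = 2
Day 3: max(0, 10 - 6) = 4
Day 4: max(0, 13 - 6) = 7
Day 5: max(0, 11 - 6) = 5
Day 6: max(0, 7 - 6) = 1
Total ADD = 22

22


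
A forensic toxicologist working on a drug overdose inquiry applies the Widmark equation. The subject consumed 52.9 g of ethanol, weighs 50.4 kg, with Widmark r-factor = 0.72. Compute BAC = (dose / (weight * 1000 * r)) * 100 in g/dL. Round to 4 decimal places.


Applying the Widmark formula:
BAC = (dose_g / (body_wt * 1000 * r)) * 100
Denominator = 50.4 * 1000 * 0.72 = 36288
BAC = (52.9 / 36288) * 100
BAC = 0.1458 g/dL

0.1458


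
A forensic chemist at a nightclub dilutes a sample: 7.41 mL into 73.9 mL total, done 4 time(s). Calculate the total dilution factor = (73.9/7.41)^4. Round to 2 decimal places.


Dilution factor calculation:
Single dilution = V_total / V_sample = 73.9 / 7.41 ≈ 9.973009
Number of dilutions = 4
Total DF = (73.9 / 7.41)^4 (full precision, rounded at the end) = 9892.47

9892.47


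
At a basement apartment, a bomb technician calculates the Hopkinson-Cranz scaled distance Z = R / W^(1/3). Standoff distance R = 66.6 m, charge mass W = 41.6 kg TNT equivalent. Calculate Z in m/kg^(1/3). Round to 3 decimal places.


Scaled distance calculation:
W^(1/3) = 41.6^(1/3) = 3.464956
Z = R / W^(1/3) = 66.6 / 3.464956
Z = 19.221 m/kg^(1/3)

19.221


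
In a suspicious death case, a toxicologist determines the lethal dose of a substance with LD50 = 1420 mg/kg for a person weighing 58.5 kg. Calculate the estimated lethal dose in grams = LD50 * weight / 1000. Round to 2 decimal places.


Lethal dose calculation:
Lethal dose = LD50 * body_weight / 1000
= 1420 * 58.5 / 1000
= 83070 / 1000
= 83.07 g

83.07


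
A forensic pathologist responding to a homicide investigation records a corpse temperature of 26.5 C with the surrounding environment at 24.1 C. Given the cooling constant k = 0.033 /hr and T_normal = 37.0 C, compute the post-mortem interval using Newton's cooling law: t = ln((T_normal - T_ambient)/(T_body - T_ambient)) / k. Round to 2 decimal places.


Using Newton's law of cooling:
t = ln((T_normal - T_ambient) / (T_body - T_ambient)) / k
T_normal - T_ambient = 12.9
T_body - T_ambient = 2.4
Ratio = 5.375
ln(ratio) = 1.681759
t = 1.681759 / 0.033 = 50.96 hours

50.96


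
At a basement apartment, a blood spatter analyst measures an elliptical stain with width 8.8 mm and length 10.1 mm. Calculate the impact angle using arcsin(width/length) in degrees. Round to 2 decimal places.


Blood spatter impact angle calculation:
width / length = 8.8 / 10.1 = 0.871287
angle = arcsin(0.871287)
angle = 60.61 degrees

60.61


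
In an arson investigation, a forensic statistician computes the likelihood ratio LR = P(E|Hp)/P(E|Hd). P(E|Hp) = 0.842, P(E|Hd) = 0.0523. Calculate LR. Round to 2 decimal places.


Likelihood ratio calculation:
LR = P(E|Hp) / P(E|Hd)
LR = 0.842 / 0.0523
LR = 16.10

16.10


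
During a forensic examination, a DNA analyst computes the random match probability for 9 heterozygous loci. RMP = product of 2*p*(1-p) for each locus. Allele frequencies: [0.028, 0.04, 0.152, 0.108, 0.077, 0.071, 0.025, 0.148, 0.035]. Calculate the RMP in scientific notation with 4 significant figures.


Computing RMP for 9 loci:
Locus 1: 2 * 0.028 * 0.972 = 0.054432
Locus 2: 2 * 0.04 * 0.96 = 0.0768
Locus 3: 2 * 0.152 * 0.848 = 0.257792
Locus 4: 2 * 0.108 * 0.892 = 0.192672
Locus 5: 2 * 0.077 * 0.923 = 0.142142
Locus 6: 2 * 0.071 * 0.929 = 0.131918
Locus 7: 2 * 0.025 * 0.975 = 0.04875
Locus 8: 2 * 0.148 * 0.852 = 0.252192
Locus 9: 2 * 0.035 * 0.965 = 0.06755
RMP = 3.233e-09

3.233e-09


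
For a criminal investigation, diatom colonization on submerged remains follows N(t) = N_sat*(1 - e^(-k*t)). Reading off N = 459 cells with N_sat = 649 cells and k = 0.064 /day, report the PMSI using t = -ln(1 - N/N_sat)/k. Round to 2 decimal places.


PMSI from diatom colonization curve:
N / N_sat = 459 / 649 = 0.707242
1 - N/N_sat = 0.292758
ln(1 - N/N_sat) = -1.228409
t = -ln(1 - N/N_sat) / k = -(-1.228409) / 0.064 = 19.19 days

19.19


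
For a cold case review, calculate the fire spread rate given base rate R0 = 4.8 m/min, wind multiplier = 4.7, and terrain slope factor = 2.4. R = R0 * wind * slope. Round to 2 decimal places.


Fire spread rate calculation:
R = R0 * wind_factor * slope_factor
= 4.8 * 4.7 * 2.4
= 22.56 * 2.4
= 54.14 m/min

54.14


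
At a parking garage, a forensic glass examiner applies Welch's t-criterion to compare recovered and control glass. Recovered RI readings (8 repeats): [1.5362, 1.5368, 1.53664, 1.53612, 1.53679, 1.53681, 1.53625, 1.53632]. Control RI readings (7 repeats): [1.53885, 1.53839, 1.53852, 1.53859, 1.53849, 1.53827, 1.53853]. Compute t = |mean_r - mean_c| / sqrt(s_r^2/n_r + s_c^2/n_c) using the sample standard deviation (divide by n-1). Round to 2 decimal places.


Welch's t-criterion for glass RI comparison:
Recovered mean = sum / n_r = 12.29193 / 8 = 1.5364913
Control mean = sum / n_c = 10.76964 / 7 = 1.53852
Recovered sample variance s_r^2 = 8.83554e-08
Control sample variance s_c^2 = 3.23667e-08
Welch SE (unpooled) = sqrt(s_r^2/n_r + s_c^2/n_c) = sqrt(1.10444e-08 + 4.62381e-09) = sqrt(1.56682e-08) = 0.000125173
|mean_r - mean_c| = 0.00202875
t = 0.00202875 / 0.000125173 = 16.21

16.21


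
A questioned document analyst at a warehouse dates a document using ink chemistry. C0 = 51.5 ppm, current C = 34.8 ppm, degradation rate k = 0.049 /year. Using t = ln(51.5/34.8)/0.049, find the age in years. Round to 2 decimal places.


Document age estimation:
C0/C = 51.5 / 34.8 = 1.479885
ln(C0/C) = 0.391964
t = 0.391964 / 0.049 = 8.00 years

8.00


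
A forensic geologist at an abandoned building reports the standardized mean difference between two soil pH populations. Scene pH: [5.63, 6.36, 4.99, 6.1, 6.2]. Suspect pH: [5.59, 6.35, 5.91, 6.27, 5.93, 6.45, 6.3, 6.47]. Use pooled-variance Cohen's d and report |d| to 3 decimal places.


Pooled-variance Cohen's d for soil pH comparison:
Scene mean = 29.28 / 5 = 5.856
Suspect mean = 49.27 / 8 = 6.15875
Scene sample variance s_s^2 = 0.30823
Suspect sample variance s_c^2 = 0.098327
Pooled variance = ((n_s-1)*s_s^2 + (n_c-1)*s_c^2) / (n_s + n_c - 2) = 0.174655
Pooled SD = sqrt(0.174655) = 0.417917
Mean difference = -0.30275
|d| = |-0.30275| / 0.417917 = 0.724

0.724


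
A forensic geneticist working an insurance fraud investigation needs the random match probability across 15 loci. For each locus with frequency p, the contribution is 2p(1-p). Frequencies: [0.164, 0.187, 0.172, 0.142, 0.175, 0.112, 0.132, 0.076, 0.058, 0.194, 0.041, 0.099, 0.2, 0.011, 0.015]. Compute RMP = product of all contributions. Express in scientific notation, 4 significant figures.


Computing RMP for 15 loci:
Locus 1: 2 * 0.164 * 0.836 = 0.274208
Locus 2: 2 * 0.187 * 0.813 = 0.304062
Locus 3: 2 * 0.172 * 0.828 = 0.284832
Locus 4: 2 * 0.142 * 0.858 = 0.243672
Locus 5: 2 * 0.175 * 0.825 = 0.28875
Locus 6: 2 * 0.112 * 0.888 = 0.198912
Locus 7: 2 * 0.132 * 0.868 = 0.229152
Locus 8: 2 * 0.076 * 0.924 = 0.140448
Locus 9: 2 * 0.058 * 0.942 = 0.109272
Locus 10: 2 * 0.194 * 0.806 = 0.312728
Locus 11: 2 * 0.041 * 0.959 = 0.078638
Locus 12: 2 * 0.099 * 0.901 = 0.178398
Locus 13: 2 * 0.2 * 0.8 = 0.32
Locus 14: 2 * 0.011 * 0.989 = 0.021758
Locus 15: 2 * 0.015 * 0.985 = 0.02955
RMP = 1.055e-12

1.055e-12


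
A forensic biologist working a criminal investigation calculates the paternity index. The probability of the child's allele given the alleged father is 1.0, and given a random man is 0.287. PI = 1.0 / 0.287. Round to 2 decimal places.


Paternity Index calculation:
PI = P(allele|father) / P(allele|random)
PI = 1.0 / 0.287
PI = 3.48

3.48


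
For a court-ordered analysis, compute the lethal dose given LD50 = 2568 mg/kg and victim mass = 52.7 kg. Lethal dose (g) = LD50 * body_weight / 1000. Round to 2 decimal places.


Lethal dose calculation:
Lethal dose = LD50 * body_weight / 1000
= 2568 * 52.7 / 1000
= 135333.6 / 1000
= 135.33 g

135.33


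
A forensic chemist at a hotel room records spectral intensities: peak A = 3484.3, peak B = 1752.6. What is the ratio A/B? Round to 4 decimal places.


Spectral peak ratio:
Peak A = 3484.3 counts
Peak B = 1752.6 counts
Ratio = 3484.3 / 1752.6 = 1.9881

1.9881


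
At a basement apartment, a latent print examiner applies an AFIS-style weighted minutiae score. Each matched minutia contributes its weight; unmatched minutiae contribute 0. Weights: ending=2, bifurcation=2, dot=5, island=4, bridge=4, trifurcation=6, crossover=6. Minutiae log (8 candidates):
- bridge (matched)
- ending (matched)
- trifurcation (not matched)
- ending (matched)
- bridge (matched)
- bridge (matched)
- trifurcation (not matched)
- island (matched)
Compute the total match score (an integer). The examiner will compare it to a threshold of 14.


Weighted minutiae match score:
  bridge: matched, +4 (running total 4)
  ending: matched, +2 (running total 6)
  trifurcation: not matched, +0
  ending: matched, +2 (running total 8)
  bridge: matched, +4 (running total 12)
  bridge: matched, +4 (running total 16)
  trifurcation: not matched, +0
  island: matched, +4 (running total 20)
Total score = 20
Threshold = 14; verdict = identification

20


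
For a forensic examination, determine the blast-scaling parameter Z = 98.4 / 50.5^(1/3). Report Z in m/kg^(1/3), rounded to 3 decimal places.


Scaled distance calculation:
W^(1/3) = 50.5^(1/3) = 3.696271
Z = R / W^(1/3) = 98.4 / 3.696271
Z = 26.621 m/kg^(1/3)

26.621


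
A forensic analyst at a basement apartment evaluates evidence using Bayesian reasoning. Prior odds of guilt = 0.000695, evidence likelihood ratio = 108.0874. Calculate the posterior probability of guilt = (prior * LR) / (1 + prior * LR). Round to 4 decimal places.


Bayesian evidence evaluation:
Posterior odds = prior_odds * LR = 0.000695 * 108.0874 = 0.07512074
Posterior probability = posterior_odds / (1 + posterior_odds)
= 0.07512074 / (1 + 0.07512074)
= 0.07512074 / 1.07512074
= 0.0699

0.0699


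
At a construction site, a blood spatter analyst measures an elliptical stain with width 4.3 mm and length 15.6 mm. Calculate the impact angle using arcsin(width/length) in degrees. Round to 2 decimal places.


Blood spatter impact angle calculation:
width / length = 4.3 / 15.6 = 0.275641
angle = arcsin(0.275641)
angle = 16.00 degrees

16.00


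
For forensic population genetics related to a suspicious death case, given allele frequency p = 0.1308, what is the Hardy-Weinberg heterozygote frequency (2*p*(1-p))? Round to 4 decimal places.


Hardy-Weinberg heterozygote frequency:
q = 1 - p = 1 - 0.1308 = 0.8692
2pq = 2 * 0.1308 * 0.8692 = 0.2274

0.2274


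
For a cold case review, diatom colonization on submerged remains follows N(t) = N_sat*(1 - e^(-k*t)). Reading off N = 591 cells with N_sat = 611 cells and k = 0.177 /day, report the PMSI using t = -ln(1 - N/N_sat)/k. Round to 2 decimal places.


PMSI from diatom colonization curve:
N / N_sat = 591 / 611 = 0.967267
1 - N/N_sat = 0.032733
ln(1 - N/N_sat) = -3.419372
t = -ln(1 - N/N_sat) / k = -(-3.419372) / 0.177 = 19.32 days

19.32


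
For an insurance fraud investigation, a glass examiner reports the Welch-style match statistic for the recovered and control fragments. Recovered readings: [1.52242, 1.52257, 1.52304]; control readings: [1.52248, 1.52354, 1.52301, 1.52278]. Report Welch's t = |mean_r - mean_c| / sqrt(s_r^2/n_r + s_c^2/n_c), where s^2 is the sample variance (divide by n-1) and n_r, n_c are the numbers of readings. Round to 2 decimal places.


Welch's t-criterion for glass RI comparison:
Recovered mean = sum / n_r = 4.56803 / 3 = 1.5226767
Control mean = sum / n_c = 6.09181 / 4 = 1.5229525
Recovered sample variance s_r^2 = 1.04633e-07
Control sample variance s_c^2 = 2.00492e-07
Welch SE (unpooled) = sqrt(s_r^2/n_r + s_c^2/n_c) = sqrt(3.48778e-08 + 5.01229e-08) = sqrt(8.50007e-08) = 0.000291549
|mean_r - mean_c| = 0.000275833
t = 0.000275833 / 0.000291549 = 0.95

0.95


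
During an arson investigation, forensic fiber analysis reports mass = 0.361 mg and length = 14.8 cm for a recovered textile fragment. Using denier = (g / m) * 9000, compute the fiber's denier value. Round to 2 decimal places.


Denier calculation:
Mass in grams = 0.361 mg / 1000 = 0.000361 g
Length in meters = 14.8 cm / 100 = 0.148 m
Linear density = mass / length = 0.000361 / 0.148 = 0.00243919 g/m
Denier = (g/m) * 9000 = 0.00243919 * 9000 = 21.95

21.95


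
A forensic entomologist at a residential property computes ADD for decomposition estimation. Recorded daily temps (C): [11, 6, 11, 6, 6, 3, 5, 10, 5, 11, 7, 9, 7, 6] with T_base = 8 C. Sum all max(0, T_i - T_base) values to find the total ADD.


Computing ADD day by day:
Day 1: max(0, 11 - 8) = 3
Day 2: max(0, 6 - 8) = 0
Day 3: max(0, 11 - 8) = 3
Day 4: max(0, 6 - 8) = 0
Day 5: max(0, 6 - 8) = 0
Day 6: max(0, 3 - 8) = 0
Day 7: max(0, 5 - 8) = 0
Day 8: max(0, 10 - 8) = 2
Day 9: max(0, 5 - 8) = 0
Day 10: max(0, 11 - 8) = 3
Day 11: max(0, 7 - 8) = 0
Day 12: max(0, 9 - 8) = 1
Day 13: max(0, 7 - 8) = 0
Day 14: max(0, 6 - 8) = 0
Total ADD = 12

12


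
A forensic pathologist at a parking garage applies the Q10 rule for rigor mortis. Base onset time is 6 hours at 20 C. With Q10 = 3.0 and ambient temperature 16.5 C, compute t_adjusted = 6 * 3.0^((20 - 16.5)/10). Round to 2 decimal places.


Rigor mortis time adjustment:
Exponent = (T_ref - T_actual) / 10 = (20 - 16.5) / 10 = 0.35
Q10 factor = 3.0^0.35 = 1.4689
t_adjusted = 6 * 1.4689 = 8.81 hours

8.81


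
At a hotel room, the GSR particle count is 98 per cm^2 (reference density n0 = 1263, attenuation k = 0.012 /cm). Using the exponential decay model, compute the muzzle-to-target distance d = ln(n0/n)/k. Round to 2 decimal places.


GSR distance calculation:
n0/n = 1263 / 98 = 12.887755
ln(n0/n) = 2.556278
d = 2.556278 / 0.012 = 213.02 cm

213.02


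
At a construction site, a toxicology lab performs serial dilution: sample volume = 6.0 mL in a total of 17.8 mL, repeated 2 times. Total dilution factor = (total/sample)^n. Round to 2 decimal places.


Dilution factor calculation:
Single dilution = V_total / V_sample = 17.8 / 6.0 ≈ 2.966667
Number of dilutions = 2
Total DF = (17.8 / 6.0)^2 (full precision, rounded at the end) = 8.80

8.80


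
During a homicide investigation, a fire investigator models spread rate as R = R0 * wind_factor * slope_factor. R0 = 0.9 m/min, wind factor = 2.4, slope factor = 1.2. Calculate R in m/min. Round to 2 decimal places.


Fire spread rate calculation:
R = R0 * wind_factor * slope_factor
= 0.9 * 2.4 * 1.2
= 2.16 * 1.2
= 2.59 m/min

2.59


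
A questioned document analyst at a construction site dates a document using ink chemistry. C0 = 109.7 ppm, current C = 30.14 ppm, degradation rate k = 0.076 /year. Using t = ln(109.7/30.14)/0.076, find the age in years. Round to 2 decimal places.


Document age estimation:
C0/C = 109.7 / 30.14 = 3.639681
ln(C0/C) = 1.291896
t = 1.291896 / 0.076 = 17.00 years

17.00


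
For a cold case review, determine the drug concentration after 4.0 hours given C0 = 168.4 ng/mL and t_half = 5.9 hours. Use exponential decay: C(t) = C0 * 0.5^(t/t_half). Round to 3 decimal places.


Drug concentration decay:
Number of half-lives = t / t_half = 4.0 / 5.9 = 0.677966
Decay factor = 0.5^0.677966 = 0.62504588
C(t) = 168.4 * 0.62504588 = 105.258 ng/mL

105.258


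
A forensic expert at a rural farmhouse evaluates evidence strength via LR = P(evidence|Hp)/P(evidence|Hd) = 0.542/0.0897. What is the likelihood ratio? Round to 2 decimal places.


Likelihood ratio calculation:
LR = P(E|Hp) / P(E|Hd)
LR = 0.542 / 0.0897
LR = 6.04

6.04


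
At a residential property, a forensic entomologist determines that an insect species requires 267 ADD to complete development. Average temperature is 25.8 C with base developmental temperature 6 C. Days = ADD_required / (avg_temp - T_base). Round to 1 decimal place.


Insect development time:
Effective temperature = avg_temp - T_base = 25.8 - 6 = 19.8 C
Days = ADD / effective_temp = 267 / 19.8 = 13.5 days

13.5


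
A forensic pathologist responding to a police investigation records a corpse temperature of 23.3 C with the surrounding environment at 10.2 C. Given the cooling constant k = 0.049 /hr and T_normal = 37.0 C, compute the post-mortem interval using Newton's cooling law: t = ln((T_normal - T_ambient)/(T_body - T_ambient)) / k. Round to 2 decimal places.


Using Newton's law of cooling:
t = ln((T_normal - T_ambient) / (T_body - T_ambient)) / k
T_normal - T_ambient = 26.8
T_body - T_ambient = 13.1
Ratio = 2.045802
ln(ratio) = 0.71579
t = 0.71579 / 0.049 = 14.61 hours

14.61


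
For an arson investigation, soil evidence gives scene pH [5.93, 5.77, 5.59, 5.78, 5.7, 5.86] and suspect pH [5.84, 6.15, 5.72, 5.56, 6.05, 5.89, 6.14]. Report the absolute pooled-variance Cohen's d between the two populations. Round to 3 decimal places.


Pooled-variance Cohen's d for soil pH comparison:
Scene mean = 34.63 / 6 = 5.771667
Suspect mean = 41.35 / 7 = 5.907143
Scene sample variance s_s^2 = 0.014217
Suspect sample variance s_c^2 = 0.04899
Pooled variance = ((n_s-1)*s_s^2 + (n_c-1)*s_c^2) / (n_s + n_c - 2) = 0.033184
Pooled SD = sqrt(0.033184) = 0.182165
Mean difference = -0.135476
|d| = |-0.135476| / 0.182165 = 0.744

0.744


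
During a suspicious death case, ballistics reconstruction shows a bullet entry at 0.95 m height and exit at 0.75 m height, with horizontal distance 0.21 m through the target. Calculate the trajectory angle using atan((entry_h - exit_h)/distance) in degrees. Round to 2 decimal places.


Bullet trajectory angle:
Height difference = 0.95 - 0.75 = 0.2 m
angle = atan(0.2 / 0.21)
angle = atan(0.952381)
angle = 43.60 degrees

43.60


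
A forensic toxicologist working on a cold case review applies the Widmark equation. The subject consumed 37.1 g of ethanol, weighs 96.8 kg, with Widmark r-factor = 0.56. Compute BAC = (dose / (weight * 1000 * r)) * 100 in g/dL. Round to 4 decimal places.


Applying the Widmark formula:
BAC = (dose_g / (body_wt * 1000 * r)) * 100
Denominator = 96.8 * 1000 * 0.56 = 54208
BAC = (37.1 / 54208) * 100
BAC = 0.0684 g/dL

0.0684


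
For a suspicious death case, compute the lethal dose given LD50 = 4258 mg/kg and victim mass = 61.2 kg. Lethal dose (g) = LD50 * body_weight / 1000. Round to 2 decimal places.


Lethal dose calculation:
Lethal dose = LD50 * body_weight / 1000
= 4258 * 61.2 / 1000
= 260589.6 / 1000
= 260.59 g

260.59


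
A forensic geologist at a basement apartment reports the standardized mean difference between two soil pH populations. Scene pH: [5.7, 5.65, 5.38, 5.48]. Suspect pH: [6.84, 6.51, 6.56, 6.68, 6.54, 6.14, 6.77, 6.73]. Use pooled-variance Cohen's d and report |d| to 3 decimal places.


Pooled-variance Cohen's d for soil pH comparison:
Scene mean = 22.21 / 4 = 5.5525
Suspect mean = 52.77 / 8 = 6.59625
Scene sample variance s_s^2 = 0.022092
Suspect sample variance s_c^2 = 0.047798
Pooled variance = ((n_s-1)*s_s^2 + (n_c-1)*s_c^2) / (n_s + n_c - 2) = 0.040086
Pooled SD = sqrt(0.040086) = 0.200215
Mean difference = -1.04375
|d| = |-1.04375| / 0.200215 = 5.213

5.213


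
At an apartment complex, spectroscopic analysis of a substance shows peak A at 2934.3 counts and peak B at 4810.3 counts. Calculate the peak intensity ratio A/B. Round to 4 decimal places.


Spectral peak ratio:
Peak A = 2934.3 counts
Peak B = 4810.3 counts
Ratio = 2934.3 / 4810.3 = 0.6100

0.6100


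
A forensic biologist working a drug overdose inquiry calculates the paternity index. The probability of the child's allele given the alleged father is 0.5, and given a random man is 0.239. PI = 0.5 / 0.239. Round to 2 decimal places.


Paternity Index calculation:
PI = P(allele|father) / P(allele|random)
PI = 0.5 / 0.239
PI = 2.09

2.09


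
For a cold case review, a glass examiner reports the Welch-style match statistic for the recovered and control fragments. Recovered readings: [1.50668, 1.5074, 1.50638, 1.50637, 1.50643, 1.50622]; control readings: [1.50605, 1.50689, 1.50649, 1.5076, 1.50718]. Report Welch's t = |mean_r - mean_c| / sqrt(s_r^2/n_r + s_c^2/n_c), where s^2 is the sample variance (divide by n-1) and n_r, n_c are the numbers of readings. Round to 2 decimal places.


Welch's t-criterion for glass RI comparison:
Recovered mean = sum / n_r = 9.03948 / 6 = 1.50658
Control mean = sum / n_c = 7.53421 / 5 = 1.506842
Recovered sample variance s_r^2 = 1.8372e-07
Control sample variance s_c^2 = 3.6057e-07
Welch SE (unpooled) = sqrt(s_r^2/n_r + s_c^2/n_c) = sqrt(3.062e-08 + 7.2114e-08) = sqrt(1.02734e-07) = 0.000320521
|mean_r - mean_c| = 0.000262
t = 0.000262 / 0.000320521 = 0.82

0.82
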